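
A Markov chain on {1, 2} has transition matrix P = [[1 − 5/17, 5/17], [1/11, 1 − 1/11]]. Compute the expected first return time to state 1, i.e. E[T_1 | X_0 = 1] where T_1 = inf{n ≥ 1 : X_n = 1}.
E[T_1 | X_0 = 1] = 1/π_1 = 72/17

For an irreducible recurrent Markov chain with stationary distribution π, E[T_i | X_0 = i] = 1/π_i (Kac's formula). Here π_1 = (1/11)/(5/17 + 1/11) = (1/11)/(72/187) = 17/72, so E[T_1 | X_0 = 1] = 1/π_1 = (5/17 + 1/11)/(1/11) = (72/187)/(1/11) = 72/17.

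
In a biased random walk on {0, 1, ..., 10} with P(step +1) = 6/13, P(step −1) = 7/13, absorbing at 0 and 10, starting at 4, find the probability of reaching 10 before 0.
P(hit 10 before 0) = (1 − (7/6)^4) / (1 − (7/6)^10) = 3965760/17077621

Let u_k denote P(reach 10 before 0 | start at k). Boundary: u_0 = 0, u_10 = 1. Recurrence: u_k = 6/13·u_{k+1} + 7/13·u_{k-1} for 1 ≤ k ≤ 9. Try u_k = A + B·r^k with r = q/p = (7/13)/(6/13) = 7/6. Substitution satisfies the recurrence; boundary conditions give:
  u_k = (1 − r^k) / (1 − r^N) = (1 − (7/6)^4) / (1 − (7/6)^10) = 3965760/17077621.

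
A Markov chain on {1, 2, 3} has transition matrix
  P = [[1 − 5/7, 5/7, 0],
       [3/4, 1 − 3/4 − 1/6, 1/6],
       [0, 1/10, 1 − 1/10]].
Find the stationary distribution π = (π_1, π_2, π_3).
π = (63/223, 60/223, 100/223)

This is a birth-death chain on three states, which satisfies detailed balance: π_1 · P_{12} = π_2 · P_{21} and π_2 · P_{23} = π_3 · P_{32}.
From π_1 · 5/7 = π_2 · 3/4: π_2/π_1 = (5/7)/(3/4) = 20/21.
From π_2 · 1/6 = π_3 · 1/10: π_3/π_2 = (1/6)/(1/10) = 5/3.
Take π_1 proportional to 1; then unnormalized π = (1, 20/21, 100/63). Normalize by dividing by the sum 223/63:
  π = (63/223, 60/223, 100/223).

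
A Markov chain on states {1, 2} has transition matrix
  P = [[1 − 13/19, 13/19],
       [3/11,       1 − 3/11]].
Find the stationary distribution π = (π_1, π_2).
π_1 = 57/200, π_2 = 143/200

Solve πP = π with π_1 + π_2 = 1. From πP = π: π_1 · (1 − 13/19) + π_2 · 3/11 = π_1 ⇒ π_2 · 3/11 = π_1 · 13/19 ⇒ π_2/π_1 = (13/19)/(3/11) = 143/57. Together with π_1 + π_2 = 1:
  π_1 = (3/11)/(13/19 + 3/11) = (3/11)/(200/209) = 57/200,
  π_2 = (13/19)/(13/19 + 3/11) = (13/19)/(200/209) = 143/200.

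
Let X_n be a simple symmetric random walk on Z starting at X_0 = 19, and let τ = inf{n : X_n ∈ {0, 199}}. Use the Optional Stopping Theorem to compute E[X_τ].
E[X_τ] = 19

X_n is a martingale and τ is a bounded-mean stopping time (indeed τ is finite a.s. with bounded expectation since the walk is in a bounded region). By the OST, E[X_τ] = E[X_0] = 19. Equivalently: E[X_τ] = 199 · P(hit 199 first) + 0 · P(hit 0 first) = 199 · (19/199) = 19.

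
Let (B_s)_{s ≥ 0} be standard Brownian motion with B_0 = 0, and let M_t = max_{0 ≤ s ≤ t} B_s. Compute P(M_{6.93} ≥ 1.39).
P(M_{6.93} ≥ 1.39) = 2·P(B_{6.93} ≥ 1.39) = 2(1 − Φ(1.39/√6.93)) ≈ 0.5975

By the reflection principle for Brownian motion, P(M_t ≥ a) = 2 · P(B_t ≥ a) for a ≥ 0. Since B_t ~ N(0, t), P(B_t ≥ 1.39) = 1 − Φ(1.39/√t) = 1 − Φ(1.39/√6.93) = 1 − Φ(0.5280). So
  P(M_{6.93} ≥ 1.39) = 2(1 − Φ(0.5280)) ≈ 0.5975.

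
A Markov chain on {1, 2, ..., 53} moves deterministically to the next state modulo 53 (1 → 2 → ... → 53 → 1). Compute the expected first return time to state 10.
E[T_10 | X_0 = 10] = 53

The chain cycles deterministically, so starting at state 10 it returns in exactly 53 steps. Equivalently, the stationary distribution is uniform π_j = 1/53 for every state j, so by Kac's formula E[T_10] = 1/π_10 = 53.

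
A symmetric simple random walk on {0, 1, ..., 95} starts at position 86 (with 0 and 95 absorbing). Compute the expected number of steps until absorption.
E[τ | X_0 = 86] = 774

Let v_k = E[τ | X_0 = k]. Boundary: v_0 = v_95 = 0. Recurrence: v_k = 1 + (v_{k-1} + v_{k+1})/2 for 1 ≤ k ≤ 94. The particular solution to v_k − (v_{k-1} + v_{k+1})/2 = 1 is v_k = −k^2. Adding homogeneous solution A + B k and matching boundaries gives v_k = k (95 − k). Substituting k = 86: v_86 = 86 · 9 = 774.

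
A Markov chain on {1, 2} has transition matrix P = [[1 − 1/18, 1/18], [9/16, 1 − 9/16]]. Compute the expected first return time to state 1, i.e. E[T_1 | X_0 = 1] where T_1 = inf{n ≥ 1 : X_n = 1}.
E[T_1 | X_0 = 1] = 1/π_1 = 89/81

For an irreducible recurrent Markov chain with stationary distribution π, E[T_i | X_0 = i] = 1/π_i (Kac's formula). Here π_1 = (9/16)/(1/18 + 9/16) = (9/16)/(89/144) = 81/89, so E[T_1 | X_0 = 1] = 1/π_1 = (1/18 + 9/16)/(9/16) = (89/144)/(9/16) = 89/81.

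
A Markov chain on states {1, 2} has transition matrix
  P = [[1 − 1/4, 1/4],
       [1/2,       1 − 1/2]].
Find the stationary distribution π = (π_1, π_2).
π_1 = 2/3, π_2 = 1/3

Solve πP = π with π_1 + π_2 = 1. From πP = π: π_1 · (1 − 1/4) + π_2 · 1/2 = π_1 ⇒ π_2 · 1/2 = π_1 · 1/4 ⇒ π_2/π_1 = (1/4)/(1/2) = 1/2. Together with π_1 + π_2 = 1:
  π_1 = (1/2)/(1/4 + 1/2) = (1/2)/(3/4) = 2/3,
  π_2 = (1/4)/(1/4 + 1/2) = (1/4)/(3/4) = 1/3.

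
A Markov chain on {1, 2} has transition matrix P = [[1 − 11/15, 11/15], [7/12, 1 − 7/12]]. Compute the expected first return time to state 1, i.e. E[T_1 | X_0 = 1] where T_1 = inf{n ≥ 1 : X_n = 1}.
E[T_1 | X_0 = 1] = 1/π_1 = 79/35

For an irreducible recurrent Markov chain with stationary distribution π, E[T_i | X_0 = i] = 1/π_i (Kac's formula). Here π_1 = (7/12)/(11/15 + 7/12) = (7/12)/(79/60) = 35/79, so E[T_1 | X_0 = 1] = 1/π_1 = (11/15 + 7/12)/(7/12) = (79/60)/(7/12) = 79/35.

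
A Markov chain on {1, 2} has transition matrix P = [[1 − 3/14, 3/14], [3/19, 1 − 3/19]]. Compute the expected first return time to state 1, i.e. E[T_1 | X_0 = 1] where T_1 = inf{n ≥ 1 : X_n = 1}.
E[T_1 | X_0 = 1] = 1/π_1 = 33/14

For an irreducible recurrent Markov chain with stationary distribution π, E[T_i | X_0 = i] = 1/π_i (Kac's formula). Here π_1 = (3/19)/(3/14 + 3/19) = (3/19)/(99/266) = 14/33, so E[T_1 | X_0 = 1] = 1/π_1 = (3/14 + 3/19)/(3/19) = (99/266)/(3/19) = 33/14.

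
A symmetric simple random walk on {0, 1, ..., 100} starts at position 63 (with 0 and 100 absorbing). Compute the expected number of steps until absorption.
E[τ | X_0 = 63] = 2331

Let v_k = E[τ | X_0 = k]. Boundary: v_0 = v_100 = 0. Recurrence: v_k = 1 + (v_{k-1} + v_{k+1})/2 for 1 ≤ k ≤ 99. The particular solution to v_k − (v_{k-1} + v_{k+1})/2 = 1 is v_k = −k^2. Adding homogeneous solution A + B k and matching boundaries gives v_k = k (100 − k). Substituting k = 63: v_63 = 63 · 37 = 2331.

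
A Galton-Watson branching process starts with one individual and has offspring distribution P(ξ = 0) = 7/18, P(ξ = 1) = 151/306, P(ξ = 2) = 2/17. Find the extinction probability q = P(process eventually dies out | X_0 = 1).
q = 1

Mean offspring μ = 0·7/18 + 1·151/306 + 2·2/17 = 223/306 ≤ 1. For μ ≤ 1 with offspring not concentrated at 1, the Galton-Watson process goes extinct almost surely, so q = 1.
(Algebraic check: The pgf is f(s) = 7/18 + 151/306·s + 2/17·s². The extinction probability q is the smallest fixed point of f in [0, 1]. Setting s = f(s):
  2/17·s² + (151/306 − 1)·s + 7/18 = 0
  2/17·s² − (7/18 + 2/17)·s + 7/18 = 0
which factors as (s − 1)·(2/17·s − 7/18) = 0, giving roots s = 1 and s = (7/18)/(2/17) = 119/36. Since 119/36 ≥ 1, the smallest root in [0, 1] is s = 1.)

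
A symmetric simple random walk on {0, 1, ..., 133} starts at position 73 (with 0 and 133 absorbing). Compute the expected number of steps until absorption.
E[τ | X_0 = 73] = 4380

Let v_k = E[τ | X_0 = k]. Boundary: v_0 = v_133 = 0. Recurrence: v_k = 1 + (v_{k-1} + v_{k+1})/2 for 1 ≤ k ≤ 132. The particular solution to v_k − (v_{k-1} + v_{k+1})/2 = 1 is v_k = −k^2. Adding homogeneous solution A + B k and matching boundaries gives v_k = k (133 − k). Substituting k = 73: v_73 = 73 · 60 = 4380.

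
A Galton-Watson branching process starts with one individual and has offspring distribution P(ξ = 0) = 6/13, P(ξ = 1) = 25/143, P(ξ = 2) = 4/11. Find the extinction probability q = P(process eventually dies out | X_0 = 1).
q = 1

Mean offspring μ = 0·6/13 + 1·25/143 + 2·4/11 = 129/143 ≤ 1. For μ ≤ 1 with offspring not concentrated at 1, the Galton-Watson process goes extinct almost surely, so q = 1.
(Algebraic check: The pgf is f(s) = 6/13 + 25/143·s + 4/11·s². The extinction probability q is the smallest fixed point of f in [0, 1]. Setting s = f(s):
  4/11·s² + (25/143 − 1)·s + 6/13 = 0
  4/11·s² − (6/13 + 4/11)·s + 6/13 = 0
which factors as (s − 1)·(4/11·s − 6/13) = 0, giving roots s = 1 and s = (6/13)/(4/11) = 33/26. Since 33/26 ≥ 1, the smallest root in [0, 1] is s = 1.)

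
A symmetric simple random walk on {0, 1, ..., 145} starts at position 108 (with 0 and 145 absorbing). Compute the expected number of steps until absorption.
E[τ | X_0 = 108] = 3996

Let v_k = E[τ | X_0 = k]. Boundary: v_0 = v_145 = 0. Recurrence: v_k = 1 + (v_{k-1} + v_{k+1})/2 for 1 ≤ k ≤ 144. The particular solution to v_k − (v_{k-1} + v_{k+1})/2 = 1 is v_k = −k^2. Adding homogeneous solution A + B k and matching boundaries gives v_k = k (145 − k). Substituting k = 108: v_108 = 108 · 37 = 3996.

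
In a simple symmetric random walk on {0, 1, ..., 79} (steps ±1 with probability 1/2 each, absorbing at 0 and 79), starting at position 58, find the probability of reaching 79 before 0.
P(hit 79 before 0) = 58/79

Let u_k = P(hit 79 before 0 | start at k). Then u_0 = 0, u_79 = 1, and u_k = u_{k-1}/2 + u_{k+1}/2 for 1 ≤ k ≤ 78. This harmonic recurrence is solved by u_k = k/79, giving u_58 = 58/79.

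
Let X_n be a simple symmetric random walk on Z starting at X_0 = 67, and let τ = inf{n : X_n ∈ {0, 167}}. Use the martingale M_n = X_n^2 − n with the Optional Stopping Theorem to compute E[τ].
E[τ] = 6700

M_n = X_n^2 − n is a martingale (since E[X_{n+1}^2 | F_n] = X_n^2 + 1). By OST (τ has finite mean in a bounded region), E[M_τ] = E[M_0] = X_0^2 − 0 = 67^2 = 4489. Also E[M_τ] = E[X_τ^2] − E[τ]. The walk exits at 0 or 167, with P(hit 167 first) = 67/167, so E[X_τ^2] = 167^2 · 67/167 + 0 = 11189. Thus E[τ] = E[X_τ^2] − E[M_τ] = 11189 − 4489 = 6700 = 67(167 − 67) = 6700.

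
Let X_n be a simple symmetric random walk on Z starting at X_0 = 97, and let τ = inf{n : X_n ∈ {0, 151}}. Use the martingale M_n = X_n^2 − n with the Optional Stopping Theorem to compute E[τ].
E[τ] = 5238

M_n = X_n^2 − n is a martingale (since E[X_{n+1}^2 | F_n] = X_n^2 + 1). By OST (τ has finite mean in a bounded region), E[M_τ] = E[M_0] = X_0^2 − 0 = 97^2 = 9409. Also E[M_τ] = E[X_τ^2] − E[τ]. The walk exits at 0 or 151, with P(hit 151 first) = 97/151, so E[X_τ^2] = 151^2 · 97/151 + 0 = 14647. Thus E[τ] = E[X_τ^2] − E[M_τ] = 14647 − 9409 = 5238 = 97(151 − 97) = 5238.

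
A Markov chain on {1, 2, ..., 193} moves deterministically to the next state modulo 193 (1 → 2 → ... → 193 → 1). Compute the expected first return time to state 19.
E[T_19 | X_0 = 19] = 193

The chain cycles deterministically, so starting at state 19 it returns in exactly 193 steps. Equivalently, the stationary distribution is uniform π_j = 1/193 for every state j, so by Kac's formula E[T_19] = 1/π_19 = 193.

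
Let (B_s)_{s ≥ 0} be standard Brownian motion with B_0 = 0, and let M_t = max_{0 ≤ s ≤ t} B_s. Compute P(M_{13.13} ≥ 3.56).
P(M_{13.13} ≥ 3.56) = 2·P(B_{13.13} ≥ 3.56) = 2(1 − Φ(3.56/√13.13)) ≈ 0.3259

By the reflection principle for Brownian motion, P(M_t ≥ a) = 2 · P(B_t ≥ a) for a ≥ 0. Since B_t ~ N(0, t), P(B_t ≥ 3.56) = 1 − Φ(3.56/√t) = 1 − Φ(3.56/√13.13) = 1 − Φ(0.9825). So
  P(M_{13.13} ≥ 3.56) = 2(1 − Φ(0.9825)) ≈ 0.3259.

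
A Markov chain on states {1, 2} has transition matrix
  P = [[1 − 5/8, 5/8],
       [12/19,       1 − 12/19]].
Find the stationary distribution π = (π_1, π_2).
π_1 = 96/191, π_2 = 95/191

Solve πP = π with π_1 + π_2 = 1. From πP = π: π_1 · (1 − 5/8) + π_2 · 12/19 = π_1 ⇒ π_2 · 12/19 = π_1 · 5/8 ⇒ π_2/π_1 = (5/8)/(12/19) = 95/96. Together with π_1 + π_2 = 1:
  π_1 = (12/19)/(5/8 + 12/19) = (12/19)/(191/152) = 96/191,
  π_2 = (5/8)/(5/8 + 12/19) = (5/8)/(191/152) = 95/191.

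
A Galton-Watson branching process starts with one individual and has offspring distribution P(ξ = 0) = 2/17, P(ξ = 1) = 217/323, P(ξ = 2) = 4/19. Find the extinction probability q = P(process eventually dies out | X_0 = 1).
q = 19/34

The pgf is f(s) = 2/17 + 217/323·s + 4/19·s². The extinction probability q is the smallest fixed point of f in [0, 1]. Setting s = f(s):
  4/19·s² + (217/323 − 1)·s + 2/17 = 0
  4/19·s² − (2/17 + 4/19)·s + 2/17 = 0
which factors as (s − 1)·(4/19·s − 2/17) = 0, giving roots s = 1 and s = (2/17)/(4/19) = 19/34.
Mean offspring μ = 217/323 + 2·4/19 = 353/323 > 1 (supercritical), so q < 1. The extinction probability is the smaller root: q = (2/17)/(4/19) = 19/34.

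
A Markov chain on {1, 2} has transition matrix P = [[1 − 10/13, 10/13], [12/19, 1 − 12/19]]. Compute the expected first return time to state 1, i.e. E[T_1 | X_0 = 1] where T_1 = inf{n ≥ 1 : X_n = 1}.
E[T_1 | X_0 = 1] = 1/π_1 = 173/78

For an irreducible recurrent Markov chain with stationary distribution π, E[T_i | X_0 = i] = 1/π_i (Kac's formula). Here π_1 = (12/19)/(10/13 + 12/19) = (12/19)/(346/247) = 78/173, so E[T_1 | X_0 = 1] = 1/π_1 = (10/13 + 12/19)/(12/19) = (346/247)/(12/19) = 173/78.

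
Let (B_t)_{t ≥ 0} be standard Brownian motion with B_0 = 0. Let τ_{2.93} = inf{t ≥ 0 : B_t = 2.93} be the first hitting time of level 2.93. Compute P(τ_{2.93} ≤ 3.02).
P(τ_{2.93} ≤ 3.02) = 2(1 − Φ(2.93/√3.02)) = 2(1 − Φ(1.6860)) ≈ 0.0918

By the reflection principle for standard BM, P(τ_b ≤ t) = 2 · P(B_t ≥ b). Since B_t ~ N(0, t), P(B_t ≥ 2.93) = 1 − Φ(2.93/√t) = 1 − Φ(2.93/√3.02) = 1 − Φ(1.6860) ≈ 0.04590. Doubling: P(τ_{2.93} ≤ 3.02) ≈ 2 · 0.04590 = 0.09180 ≈ 0.0918.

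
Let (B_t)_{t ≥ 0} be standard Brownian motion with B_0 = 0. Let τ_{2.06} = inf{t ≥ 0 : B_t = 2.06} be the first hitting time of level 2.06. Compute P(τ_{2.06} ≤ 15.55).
P(τ_{2.06} ≤ 15.55) = 2(1 − Φ(2.06/√15.55)) = 2(1 − Φ(0.5224)) ≈ 0.6014

By the reflection principle for standard BM, P(τ_b ≤ t) = 2 · P(B_t ≥ b). Since B_t ~ N(0, t), P(B_t ≥ 2.06) = 1 − Φ(2.06/√t) = 1 − Φ(2.06/√15.55) = 1 − Φ(0.5224) ≈ 0.30070. Doubling: P(τ_{2.06} ≤ 15.55) ≈ 2 · 0.30070 = 0.60140 ≈ 0.6014.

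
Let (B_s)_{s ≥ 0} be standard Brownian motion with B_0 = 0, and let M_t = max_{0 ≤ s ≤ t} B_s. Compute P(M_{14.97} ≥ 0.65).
P(M_{14.97} ≥ 0.65) = 2·P(B_{14.97} ≥ 0.65) = 2(1 − Φ(0.65/√14.97)) ≈ 0.8666

By the reflection principle for Brownian motion, P(M_t ≥ a) = 2 · P(B_t ≥ a) for a ≥ 0. Since B_t ~ N(0, t), P(B_t ≥ 0.65) = 1 − Φ(0.65/√t) = 1 − Φ(0.65/√14.97) = 1 − Φ(0.1680). So
  P(M_{14.97} ≥ 0.65) = 2(1 − Φ(0.1680)) ≈ 0.8666.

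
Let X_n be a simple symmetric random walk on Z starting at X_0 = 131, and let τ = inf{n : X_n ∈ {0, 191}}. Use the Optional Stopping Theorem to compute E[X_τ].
E[X_τ] = 131

X_n is a martingale and τ is a bounded-mean stopping time (indeed τ is finite a.s. with bounded expectation since the walk is in a bounded region). By the OST, E[X_τ] = E[X_0] = 131. Equivalently: E[X_τ] = 191 · P(hit 191 first) + 0 · P(hit 0 first) = 191 · (131/191) = 131.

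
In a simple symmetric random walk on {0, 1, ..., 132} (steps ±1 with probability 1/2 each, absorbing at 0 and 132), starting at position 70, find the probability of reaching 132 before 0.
P(hit 132 before 0) = 70/132 = 35/66

Let u_k = P(hit 132 before 0 | start at k). Then u_0 = 0, u_132 = 1, and u_k = u_{k-1}/2 + u_{k+1}/2 for 1 ≤ k ≤ 131. This harmonic recurrence is solved by u_k = k/132, giving u_70 = 70/132 = 35/66.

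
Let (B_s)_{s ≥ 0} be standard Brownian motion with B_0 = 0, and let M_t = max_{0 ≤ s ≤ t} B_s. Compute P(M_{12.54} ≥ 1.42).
P(M_{12.54} ≥ 1.42) = 2·P(B_{12.54} ≥ 1.42) = 2(1 − Φ(1.42/√12.54)) ≈ 0.6884

By the reflection principle for Brownian motion, P(M_t ≥ a) = 2 · P(B_t ≥ a) for a ≥ 0. Since B_t ~ N(0, t), P(B_t ≥ 1.42) = 1 − Φ(1.42/√t) = 1 − Φ(1.42/√12.54) = 1 − Φ(0.4010). So
  P(M_{12.54} ≥ 1.42) = 2(1 − Φ(0.4010)) ≈ 0.6884.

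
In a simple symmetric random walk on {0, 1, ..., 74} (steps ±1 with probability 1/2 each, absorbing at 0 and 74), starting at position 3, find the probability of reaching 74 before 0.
P(hit 74 before 0) = 3/74

Let u_k = P(hit 74 before 0 | start at k). Then u_0 = 0, u_74 = 1, and u_k = u_{k-1}/2 + u_{k+1}/2 for 1 ≤ k ≤ 73. This harmonic recurrence is solved by u_k = k/74, giving u_3 = 3/74.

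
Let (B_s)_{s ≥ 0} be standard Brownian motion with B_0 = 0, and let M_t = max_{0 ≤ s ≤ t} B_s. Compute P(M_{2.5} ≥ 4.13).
P(M_{2.5} ≥ 4.13) = 2·P(B_{2.5} ≥ 4.13) = 2(1 − Φ(4.13/√2.5)) ≈ 0.0090

By the reflection principle for Brownian motion, P(M_t ≥ a) = 2 · P(B_t ≥ a) for a ≥ 0. Since B_t ~ N(0, t), P(B_t ≥ 4.13) = 1 − Φ(4.13/√t) = 1 − Φ(4.13/√2.5) = 1 − Φ(2.6120). So
  P(M_{2.5} ≥ 4.13) = 2(1 − Φ(2.6120)) ≈ 0.0090.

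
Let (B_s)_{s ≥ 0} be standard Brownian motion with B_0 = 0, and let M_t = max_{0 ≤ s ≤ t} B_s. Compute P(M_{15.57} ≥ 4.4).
P(M_{15.57} ≥ 4.4) = 2·P(B_{15.57} ≥ 4.4) = 2(1 − Φ(4.4/√15.57)) ≈ 0.2648

By the reflection principle for Brownian motion, P(M_t ≥ a) = 2 · P(B_t ≥ a) for a ≥ 0. Since B_t ~ N(0, t), P(B_t ≥ 4.4) = 1 − Φ(4.4/√t) = 1 − Φ(4.4/√15.57) = 1 − Φ(1.1151). So
  P(M_{15.57} ≥ 4.4) = 2(1 − Φ(1.1151)) ≈ 0.2648.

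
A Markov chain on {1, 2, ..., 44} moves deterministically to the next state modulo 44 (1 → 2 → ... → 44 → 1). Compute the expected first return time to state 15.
E[T_15 | X_0 = 15] = 44

The chain cycles deterministically, so starting at state 15 it returns in exactly 44 steps. Equivalently, the stationary distribution is uniform π_j = 1/44 for every state j, so by Kac's formula E[T_15] = 1/π_15 = 44.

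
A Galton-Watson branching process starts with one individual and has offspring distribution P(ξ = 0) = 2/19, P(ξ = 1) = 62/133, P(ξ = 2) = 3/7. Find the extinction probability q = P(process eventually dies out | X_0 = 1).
q = 14/57

The pgf is f(s) = 2/19 + 62/133·s + 3/7·s². The extinction probability q is the smallest fixed point of f in [0, 1]. Setting s = f(s):
  3/7·s² + (62/133 − 1)·s + 2/19 = 0
  3/7·s² − (2/19 + 3/7)·s + 2/19 = 0
which factors as (s − 1)·(3/7·s − 2/19) = 0, giving roots s = 1 and s = (2/19)/(3/7) = 14/57.
Mean offspring μ = 62/133 + 2·3/7 = 176/133 > 1 (supercritical), so q < 1. The extinction probability is the smaller root: q = (2/19)/(3/7) = 14/57.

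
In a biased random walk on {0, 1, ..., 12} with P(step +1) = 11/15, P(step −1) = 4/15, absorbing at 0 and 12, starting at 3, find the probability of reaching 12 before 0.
P(hit 12 before 0) = (1 − (4/11)^3) / (1 − (4/11)^12) = 2357947691/2477041515

Let u_k denote P(reach 12 before 0 | start at k). Boundary: u_0 = 0, u_12 = 1. Recurrence: u_k = 11/15·u_{k+1} + 4/15·u_{k-1} for 1 ≤ k ≤ 11. Try u_k = A + B·r^k with r = q/p = (4/15)/(11/15) = 4/11. Substitution satisfies the recurrence; boundary conditions give:
  u_k = (1 − r^k) / (1 − r^N) = (1 − (4/11)^3) / (1 − (4/11)^12) = 2357947691/2477041515.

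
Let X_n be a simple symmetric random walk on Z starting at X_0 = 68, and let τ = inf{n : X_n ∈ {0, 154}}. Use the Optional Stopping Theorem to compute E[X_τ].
E[X_τ] = 68

X_n is a martingale and τ is a bounded-mean stopping time (indeed τ is finite a.s. with bounded expectation since the walk is in a bounded region). By the OST, E[X_τ] = E[X_0] = 68. Equivalently: E[X_τ] = 154 · P(hit 154 first) + 0 · P(hit 0 first) = 154 · (68/154) = 68.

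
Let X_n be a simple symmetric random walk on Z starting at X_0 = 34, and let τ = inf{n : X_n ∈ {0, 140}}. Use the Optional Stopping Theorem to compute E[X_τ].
E[X_τ] = 34

X_n is a martingale and τ is a bounded-mean stopping time (indeed τ is finite a.s. with bounded expectation since the walk is in a bounded region). By the OST, E[X_τ] = E[X_0] = 34. Equivalently: E[X_τ] = 140 · P(hit 140 first) + 0 · P(hit 0 first) = 140 · (34/140) = 34.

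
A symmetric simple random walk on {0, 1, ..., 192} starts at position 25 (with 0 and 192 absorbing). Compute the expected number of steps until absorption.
E[τ | X_0 = 25] = 4175

Let v_k = E[τ | X_0 = k]. Boundary: v_0 = v_192 = 0. Recurrence: v_k = 1 + (v_{k-1} + v_{k+1})/2 for 1 ≤ k ≤ 191. The particular solution to v_k − (v_{k-1} + v_{k+1})/2 = 1 is v_k = −k^2. Adding homogeneous solution A + B k and matching boundaries gives v_k = k (192 − k). Substituting k = 25: v_25 = 25 · 167 = 4175.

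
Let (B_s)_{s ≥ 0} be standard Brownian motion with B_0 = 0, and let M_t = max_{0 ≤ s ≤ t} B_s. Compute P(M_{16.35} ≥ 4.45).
P(M_{16.35} ≥ 4.45) = 2·P(B_{16.35} ≥ 4.45) = 2(1 − Φ(4.45/√16.35)) ≈ 0.2711

By the reflection principle for Brownian motion, P(M_t ≥ a) = 2 · P(B_t ≥ a) for a ≥ 0. Since B_t ~ N(0, t), P(B_t ≥ 4.45) = 1 − Φ(4.45/√t) = 1 − Φ(4.45/√16.35) = 1 − Φ(1.1005). So
  P(M_{16.35} ≥ 4.45) = 2(1 − Φ(1.1005)) ≈ 0.2711.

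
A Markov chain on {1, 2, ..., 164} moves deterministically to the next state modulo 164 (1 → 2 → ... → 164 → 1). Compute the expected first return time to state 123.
E[T_123 | X_0 = 123] = 164

The chain cycles deterministically, so starting at state 123 it returns in exactly 164 steps. Equivalently, the stationary distribution is uniform π_j = 1/164 for every state j, so by Kac's formula E[T_123] = 1/π_123 = 164.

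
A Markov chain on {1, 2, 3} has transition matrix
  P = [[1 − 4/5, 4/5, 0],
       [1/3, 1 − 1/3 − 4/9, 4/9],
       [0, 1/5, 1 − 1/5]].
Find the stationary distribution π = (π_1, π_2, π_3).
π = (15/131, 36/131, 80/131)

This is a birth-death chain on three states, which satisfies detailed balance: π_1 · P_{12} = π_2 · P_{21} and π_2 · P_{23} = π_3 · P_{32}.
From π_1 · 4/5 = π_2 · 1/3: π_2/π_1 = (4/5)/(1/3) = 12/5.
From π_2 · 4/9 = π_3 · 1/5: π_3/π_2 = (4/9)/(1/5) = 20/9.
Take π_1 proportional to 1; then unnormalized π = (1, 12/5, 16/3). Normalize by dividing by the sum 131/15:
  π = (15/131, 36/131, 80/131).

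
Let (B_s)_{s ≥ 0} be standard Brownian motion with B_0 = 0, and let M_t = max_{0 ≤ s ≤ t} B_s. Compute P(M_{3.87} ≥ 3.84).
P(M_{3.87} ≥ 3.84) = 2·P(B_{3.87} ≥ 3.84) = 2(1 − Φ(3.84/√3.87)) ≈ 0.0509

By the reflection principle for Brownian motion, P(M_t ≥ a) = 2 · P(B_t ≥ a) for a ≥ 0. Since B_t ~ N(0, t), P(B_t ≥ 3.84) = 1 − Φ(3.84/√t) = 1 − Φ(3.84/√3.87) = 1 − Φ(1.9520). So
  P(M_{3.87} ≥ 3.84) = 2(1 − Φ(1.9520)) ≈ 0.0509.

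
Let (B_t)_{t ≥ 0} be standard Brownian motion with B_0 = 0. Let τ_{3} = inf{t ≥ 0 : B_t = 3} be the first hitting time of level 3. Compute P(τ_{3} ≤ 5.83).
P(τ_{3} ≤ 5.83) = 2(1 − Φ(3/√5.83)) = 2(1 − Φ(1.2425)) ≈ 0.2141

By the reflection principle for standard BM, P(τ_b ≤ t) = 2 · P(B_t ≥ b). Since B_t ~ N(0, t), P(B_t ≥ 3) = 1 − Φ(3/√t) = 1 − Φ(3/√5.83) = 1 − Φ(1.2425) ≈ 0.10703. Doubling: P(τ_{3} ≤ 5.83) ≈ 2 · 0.10703 = 0.21406 ≈ 0.2141.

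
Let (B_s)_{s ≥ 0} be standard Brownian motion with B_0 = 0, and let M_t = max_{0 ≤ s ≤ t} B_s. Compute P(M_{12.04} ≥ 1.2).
P(M_{12.04} ≥ 1.2) = 2·P(B_{12.04} ≥ 1.2) = 2(1 − Φ(1.2/√12.04)) ≈ 0.7295

By the reflection principle for Brownian motion, P(M_t ≥ a) = 2 · P(B_t ≥ a) for a ≥ 0. Since B_t ~ N(0, t), P(B_t ≥ 1.2) = 1 − Φ(1.2/√t) = 1 − Φ(1.2/√12.04) = 1 − Φ(0.3458). So
  P(M_{12.04} ≥ 1.2) = 2(1 − Φ(0.3458)) ≈ 0.7295.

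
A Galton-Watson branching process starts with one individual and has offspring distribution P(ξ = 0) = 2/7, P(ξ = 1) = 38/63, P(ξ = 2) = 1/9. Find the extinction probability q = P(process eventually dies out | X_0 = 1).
q = 1

Mean offspring μ = 0·2/7 + 1·38/63 + 2·1/9 = 52/63 ≤ 1. For μ ≤ 1 with offspring not concentrated at 1, the Galton-Watson process goes extinct almost surely, so q = 1.
(Algebraic check: The pgf is f(s) = 2/7 + 38/63·s + 1/9·s². The extinction probability q is the smallest fixed point of f in [0, 1]. Setting s = f(s):
  1/9·s² + (38/63 − 1)·s + 2/7 = 0
  1/9·s² − (2/7 + 1/9)·s + 2/7 = 0
which factors as (s − 1)·(1/9·s − 2/7) = 0, giving roots s = 1 and s = (2/7)/(1/9) = 18/7. Since 18/7 ≥ 1, the smallest root in [0, 1] is s = 1.)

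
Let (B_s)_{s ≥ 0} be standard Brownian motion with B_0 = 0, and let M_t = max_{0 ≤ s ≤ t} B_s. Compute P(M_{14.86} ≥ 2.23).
P(M_{14.86} ≥ 2.23) = 2·P(B_{14.86} ≥ 2.23) = 2(1 − Φ(2.23/√14.86)) ≈ 0.5629

By the reflection principle for Brownian motion, P(M_t ≥ a) = 2 · P(B_t ≥ a) for a ≥ 0. Since B_t ~ N(0, t), P(B_t ≥ 2.23) = 1 − Φ(2.23/√t) = 1 − Φ(2.23/√14.86) = 1 − Φ(0.5785). So
  P(M_{14.86} ≥ 2.23) = 2(1 − Φ(0.5785)) ≈ 0.5629.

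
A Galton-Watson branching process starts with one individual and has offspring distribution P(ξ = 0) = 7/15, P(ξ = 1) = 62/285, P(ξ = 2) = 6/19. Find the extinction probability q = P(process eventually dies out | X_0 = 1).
q = 1

Mean offspring μ = 0·7/15 + 1·62/285 + 2·6/19 = 242/285 ≤ 1. For μ ≤ 1 with offspring not concentrated at 1, the Galton-Watson process goes extinct almost surely, so q = 1.
(Algebraic check: The pgf is f(s) = 7/15 + 62/285·s + 6/19·s². The extinction probability q is the smallest fixed point of f in [0, 1]. Setting s = f(s):
  6/19·s² + (62/285 − 1)·s + 7/15 = 0
  6/19·s² − (7/15 + 6/19)·s + 7/15 = 0
which factors as (s − 1)·(6/19·s − 7/15) = 0, giving roots s = 1 and s = (7/15)/(6/19) = 133/90. Since 133/90 ≥ 1, the smallest root in [0, 1] is s = 1.)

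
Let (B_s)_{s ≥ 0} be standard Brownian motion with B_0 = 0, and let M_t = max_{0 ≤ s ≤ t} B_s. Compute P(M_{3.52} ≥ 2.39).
P(M_{3.52} ≥ 2.39) = 2·P(B_{3.52} ≥ 2.39) = 2(1 − Φ(2.39/√3.52)) ≈ 0.2027

By the reflection principle for Brownian motion, P(M_t ≥ a) = 2 · P(B_t ≥ a) for a ≥ 0. Since B_t ~ N(0, t), P(B_t ≥ 2.39) = 1 − Φ(2.39/√t) = 1 − Φ(2.39/√3.52) = 1 − Φ(1.2739). So
  P(M_{3.52} ≥ 2.39) = 2(1 − Φ(1.2739)) ≈ 0.2027.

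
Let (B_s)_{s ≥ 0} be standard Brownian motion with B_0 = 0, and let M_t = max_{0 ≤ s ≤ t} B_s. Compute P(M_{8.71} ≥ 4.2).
P(M_{8.71} ≥ 4.2) = 2·P(B_{8.71} ≥ 4.2) = 2(1 − Φ(4.2/√8.71)) ≈ 0.1547

By the reflection principle for Brownian motion, P(M_t ≥ a) = 2 · P(B_t ≥ a) for a ≥ 0. Since B_t ~ N(0, t), P(B_t ≥ 4.2) = 1 − Φ(4.2/√t) = 1 − Φ(4.2/√8.71) = 1 − Φ(1.4231). So
  P(M_{8.71} ≥ 4.2) = 2(1 − Φ(1.4231)) ≈ 0.1547.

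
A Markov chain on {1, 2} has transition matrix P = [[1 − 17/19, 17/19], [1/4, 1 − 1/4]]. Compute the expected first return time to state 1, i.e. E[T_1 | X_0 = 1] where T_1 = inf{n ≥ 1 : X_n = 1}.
E[T_1 | X_0 = 1] = 1/π_1 = 87/19

For an irreducible recurrent Markov chain with stationary distribution π, E[T_i | X_0 = i] = 1/π_i (Kac's formula). Here π_1 = (1/4)/(17/19 + 1/4) = (1/4)/(87/76) = 19/87, so E[T_1 | X_0 = 1] = 1/π_1 = (17/19 + 1/4)/(1/4) = (87/76)/(1/4) = 87/19.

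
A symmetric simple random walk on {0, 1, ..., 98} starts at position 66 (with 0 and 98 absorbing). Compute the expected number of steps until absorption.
E[τ | X_0 = 66] = 2112

Let v_k = E[τ | X_0 = k]. Boundary: v_0 = v_98 = 0. Recurrence: v_k = 1 + (v_{k-1} + v_{k+1})/2 for 1 ≤ k ≤ 97. The particular solution to v_k − (v_{k-1} + v_{k+1})/2 = 1 is v_k = −k^2. Adding homogeneous solution A + B k and matching boundaries gives v_k = k (98 − k). Substituting k = 66: v_66 = 66 · 32 = 2112.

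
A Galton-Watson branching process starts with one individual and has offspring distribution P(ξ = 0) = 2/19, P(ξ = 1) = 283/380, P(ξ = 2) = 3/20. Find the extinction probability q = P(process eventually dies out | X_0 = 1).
q = 40/57

The pgf is f(s) = 2/19 + 283/380·s + 3/20·s². The extinction probability q is the smallest fixed point of f in [0, 1]. Setting s = f(s):
  3/20·s² + (283/380 − 1)·s + 2/19 = 0
  3/20·s² − (2/19 + 3/20)·s + 2/19 = 0
which factors as (s − 1)·(3/20·s − 2/19) = 0, giving roots s = 1 and s = (2/19)/(3/20) = 40/57.
Mean offspring μ = 283/380 + 2·3/20 = 397/380 > 1 (supercritical), so q < 1. The extinction probability is the smaller root: q = (2/19)/(3/20) = 40/57.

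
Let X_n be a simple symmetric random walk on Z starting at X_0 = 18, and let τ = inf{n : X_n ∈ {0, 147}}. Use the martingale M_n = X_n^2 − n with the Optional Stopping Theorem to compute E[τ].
E[τ] = 2322

M_n = X_n^2 − n is a martingale (since E[X_{n+1}^2 | F_n] = X_n^2 + 1). By OST (τ has finite mean in a bounded region), E[M_τ] = E[M_0] = X_0^2 − 0 = 18^2 = 324. Also E[M_τ] = E[X_τ^2] − E[τ]. The walk exits at 0 or 147, with P(hit 147 first) = 18/147, so E[X_τ^2] = 147^2 · 18/147 + 0 = 2646. Thus E[τ] = E[X_τ^2] − E[M_τ] = 2646 − 324 = 2322 = 18(147 − 18) = 2322.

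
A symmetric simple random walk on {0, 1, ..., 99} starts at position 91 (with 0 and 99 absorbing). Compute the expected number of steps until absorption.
E[τ | X_0 = 91] = 728

Let v_k = E[τ | X_0 = k]. Boundary: v_0 = v_99 = 0. Recurrence: v_k = 1 + (v_{k-1} + v_{k+1})/2 for 1 ≤ k ≤ 98. The particular solution to v_k − (v_{k-1} + v_{k+1})/2 = 1 is v_k = −k^2. Adding homogeneous solution A + B k and matching boundaries gives v_k = k (99 − k). Substituting k = 91: v_91 = 91 · 8 = 728.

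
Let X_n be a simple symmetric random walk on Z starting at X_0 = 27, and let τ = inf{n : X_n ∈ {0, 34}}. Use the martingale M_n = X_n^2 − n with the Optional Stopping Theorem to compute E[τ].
E[τ] = 189

M_n = X_n^2 − n is a martingale (since E[X_{n+1}^2 | F_n] = X_n^2 + 1). By OST (τ has finite mean in a bounded region), E[M_τ] = E[M_0] = X_0^2 − 0 = 27^2 = 729. Also E[M_τ] = E[X_τ^2] − E[τ]. The walk exits at 0 or 34, with P(hit 34 first) = 27/34, so E[X_τ^2] = 34^2 · 27/34 + 0 = 918. Thus E[τ] = E[X_τ^2] − E[M_τ] = 918 − 729 = 189 = 27(34 − 27) = 189.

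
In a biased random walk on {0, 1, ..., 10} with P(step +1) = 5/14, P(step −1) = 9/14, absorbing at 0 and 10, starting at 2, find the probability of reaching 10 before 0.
P(hit 10 before 0) = (1 − (9/5)^2) / (1 − (9/5)^10) = 390625/62089621

Let u_k denote P(reach 10 before 0 | start at k). Boundary: u_0 = 0, u_10 = 1. Recurrence: u_k = 5/14·u_{k+1} + 9/14·u_{k-1} for 1 ≤ k ≤ 9. Try u_k = A + B·r^k with r = q/p = (9/14)/(5/14) = 9/5. Substitution satisfies the recurrence; boundary conditions give:
  u_k = (1 − r^k) / (1 − r^N) = (1 − (9/5)^2) / (1 − (9/5)^10) = 390625/62089621.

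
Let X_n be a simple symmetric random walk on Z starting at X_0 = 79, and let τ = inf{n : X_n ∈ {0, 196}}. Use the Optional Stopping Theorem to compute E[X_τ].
E[X_τ] = 79

X_n is a martingale and τ is a bounded-mean stopping time (indeed τ is finite a.s. with bounded expectation since the walk is in a bounded region). By the OST, E[X_τ] = E[X_0] = 79. Equivalently: E[X_τ] = 196 · P(hit 196 first) + 0 · P(hit 0 first) = 196 · (79/196) = 79.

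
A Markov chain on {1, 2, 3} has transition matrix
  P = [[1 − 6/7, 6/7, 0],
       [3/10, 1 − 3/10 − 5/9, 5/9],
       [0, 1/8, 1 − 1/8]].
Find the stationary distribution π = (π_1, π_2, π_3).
π = (9/149, 180/1043, 800/1043)

This is a birth-death chain on three states, which satisfies detailed balance: π_1 · P_{12} = π_2 · P_{21} and π_2 · P_{23} = π_3 · P_{32}.
From π_1 · 6/7 = π_2 · 3/10: π_2/π_1 = (6/7)/(3/10) = 20/7.
From π_2 · 5/9 = π_3 · 1/8: π_3/π_2 = (5/9)/(1/8) = 40/9.
Take π_1 proportional to 1; then unnormalized π = (1, 20/7, 800/63). Normalize by dividing by the sum 149/9:
  π = (9/149, 180/1043, 800/1043).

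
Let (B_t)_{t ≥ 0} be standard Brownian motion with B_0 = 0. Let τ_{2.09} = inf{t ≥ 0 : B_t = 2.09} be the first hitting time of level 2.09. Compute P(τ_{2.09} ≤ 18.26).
P(τ_{2.09} ≤ 18.26) = 2(1 − Φ(2.09/√18.26)) = 2(1 − Φ(0.4891)) ≈ 0.6248

By the reflection principle for standard BM, P(τ_b ≤ t) = 2 · P(B_t ≥ b). Since B_t ~ N(0, t), P(B_t ≥ 2.09) = 1 − Φ(2.09/√t) = 1 − Φ(2.09/√18.26) = 1 − Φ(0.4891) ≈ 0.31239. Doubling: P(τ_{2.09} ≤ 18.26) ≈ 2 · 0.31239 = 0.62478 ≈ 0.6248.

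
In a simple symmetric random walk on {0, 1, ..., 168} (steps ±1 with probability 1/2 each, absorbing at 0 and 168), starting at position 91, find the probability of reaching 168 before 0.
P(hit 168 before 0) = 91/168 = 13/24

Let u_k = P(hit 168 before 0 | start at k). Then u_0 = 0, u_168 = 1, and u_k = u_{k-1}/2 + u_{k+1}/2 for 1 ≤ k ≤ 167. This harmonic recurrence is solved by u_k = k/168, giving u_91 = 91/168 = 13/24.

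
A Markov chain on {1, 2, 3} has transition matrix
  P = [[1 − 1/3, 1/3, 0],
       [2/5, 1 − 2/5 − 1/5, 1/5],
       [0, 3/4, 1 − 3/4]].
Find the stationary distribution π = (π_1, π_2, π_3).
π = (18/37, 15/37, 4/37)

This is a birth-death chain on three states, which satisfies detailed balance: π_1 · P_{12} = π_2 · P_{21} and π_2 · P_{23} = π_3 · P_{32}.
From π_1 · 1/3 = π_2 · 2/5: π_2/π_1 = (1/3)/(2/5) = 5/6.
From π_2 · 1/5 = π_3 · 3/4: π_3/π_2 = (1/5)/(3/4) = 4/15.
Take π_1 proportional to 1; then unnormalized π = (1, 5/6, 2/9). Normalize by dividing by the sum 37/18:
  π = (18/37, 15/37, 4/37).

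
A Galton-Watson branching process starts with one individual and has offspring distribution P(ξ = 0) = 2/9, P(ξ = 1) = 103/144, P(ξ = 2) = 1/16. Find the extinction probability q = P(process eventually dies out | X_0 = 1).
q = 1

Mean offspring μ = 0·2/9 + 1·103/144 + 2·1/16 = 121/144 ≤ 1. For μ ≤ 1 with offspring not concentrated at 1, the Galton-Watson process goes extinct almost surely, so q = 1.
(Algebraic check: The pgf is f(s) = 2/9 + 103/144·s + 1/16·s². The extinction probability q is the smallest fixed point of f in [0, 1]. Setting s = f(s):
  1/16·s² + (103/144 − 1)·s + 2/9 = 0
  1/16·s² − (2/9 + 1/16)·s + 2/9 = 0
which factors as (s − 1)·(1/16·s − 2/9) = 0, giving roots s = 1 and s = (2/9)/(1/16) = 32/9. Since 32/9 ≥ 1, the smallest root in [0, 1] is s = 1.)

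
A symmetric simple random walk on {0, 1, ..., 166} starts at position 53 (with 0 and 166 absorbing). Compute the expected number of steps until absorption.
E[τ | X_0 = 53] = 5989

Let v_k = E[τ | X_0 = k]. Boundary: v_0 = v_166 = 0. Recurrence: v_k = 1 + (v_{k-1} + v_{k+1})/2 for 1 ≤ k ≤ 165. The particular solution to v_k − (v_{k-1} + v_{k+1})/2 = 1 is v_k = −k^2. Adding homogeneous solution A + B k and matching boundaries gives v_k = k (166 − k). Substituting k = 53: v_53 = 53 · 113 = 5989.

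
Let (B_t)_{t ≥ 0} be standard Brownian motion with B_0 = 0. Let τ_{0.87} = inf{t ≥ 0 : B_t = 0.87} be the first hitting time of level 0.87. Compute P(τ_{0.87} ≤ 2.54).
P(τ_{0.87} ≤ 2.54) = 2(1 − Φ(0.87/√2.54)) = 2(1 − Φ(0.5459)) ≈ 0.5851

By the reflection principle for standard BM, P(τ_b ≤ t) = 2 · P(B_t ≥ b). Since B_t ~ N(0, t), P(B_t ≥ 0.87) = 1 − Φ(0.87/√t) = 1 − Φ(0.87/√2.54) = 1 − Φ(0.5459) ≈ 0.29257. Doubling: P(τ_{0.87} ≤ 2.54) ≈ 2 · 0.29257 = 0.58514 ≈ 0.5851.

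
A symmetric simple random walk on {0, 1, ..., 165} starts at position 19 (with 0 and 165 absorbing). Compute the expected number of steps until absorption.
E[τ | X_0 = 19] = 2774

Let v_k = E[τ | X_0 = k]. Boundary: v_0 = v_165 = 0. Recurrence: v_k = 1 + (v_{k-1} + v_{k+1})/2 for 1 ≤ k ≤ 164. The particular solution to v_k − (v_{k-1} + v_{k+1})/2 = 1 is v_k = −k^2. Adding homogeneous solution A + B k and matching boundaries gives v_k = k (165 − k). Substituting k = 19: v_19 = 19 · 146 = 2774.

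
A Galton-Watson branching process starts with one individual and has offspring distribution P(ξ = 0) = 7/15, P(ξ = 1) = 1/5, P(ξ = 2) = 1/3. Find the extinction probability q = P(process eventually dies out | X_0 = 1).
q = 1

Mean offspring μ = 0·7/15 + 1·1/5 + 2·1/3 = 13/15 ≤ 1. For μ ≤ 1 with offspring not concentrated at 1, the Galton-Watson process goes extinct almost surely, so q = 1.
(Algebraic check: The pgf is f(s) = 7/15 + 1/5·s + 1/3·s². The extinction probability q is the smallest fixed point of f in [0, 1]. Setting s = f(s):
  1/3·s² + (1/5 − 1)·s + 7/15 = 0
  1/3·s² − (7/15 + 1/3)·s + 7/15 = 0
which factors as (s − 1)·(1/3·s − 7/15) = 0, giving roots s = 1 and s = (7/15)/(1/3) = 7/5. Since 7/5 ≥ 1, the smallest root in [0, 1] is s = 1.)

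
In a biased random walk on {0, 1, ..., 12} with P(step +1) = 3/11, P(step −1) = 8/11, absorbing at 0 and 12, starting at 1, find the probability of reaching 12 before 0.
P(hit 12 before 0) = (1 − (8/3)^1) / (1 − (8/3)^12) = 177147/13743789059

Let u_k denote P(reach 12 before 0 | start at k). Boundary: u_0 = 0, u_12 = 1. Recurrence: u_k = 3/11·u_{k+1} + 8/11·u_{k-1} for 1 ≤ k ≤ 11. Try u_k = A + B·r^k with r = q/p = (8/11)/(3/11) = 8/3. Substitution satisfies the recurrence; boundary conditions give:
  u_k = (1 − r^k) / (1 − r^N) = (1 − (8/3)^1) / (1 − (8/3)^12) = 177147/13743789059.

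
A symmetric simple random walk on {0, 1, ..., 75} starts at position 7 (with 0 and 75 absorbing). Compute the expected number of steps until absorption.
E[τ | X_0 = 7] = 476

Let v_k = E[τ | X_0 = k]. Boundary: v_0 = v_75 = 0. Recurrence: v_k = 1 + (v_{k-1} + v_{k+1})/2 for 1 ≤ k ≤ 74. The particular solution to v_k − (v_{k-1} + v_{k+1})/2 = 1 is v_k = −k^2. Adding homogeneous solution A + B k and matching boundaries gives v_k = k (75 − k). Substituting k = 7: v_7 = 7 · 68 = 476.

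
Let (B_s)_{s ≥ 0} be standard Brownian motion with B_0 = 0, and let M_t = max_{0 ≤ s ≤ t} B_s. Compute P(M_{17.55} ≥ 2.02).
P(M_{17.55} ≥ 2.02) = 2·P(B_{17.55} ≥ 2.02) = 2(1 − Φ(2.02/√17.55)) ≈ 0.6297

By the reflection principle for Brownian motion, P(M_t ≥ a) = 2 · P(B_t ≥ a) for a ≥ 0. Since B_t ~ N(0, t), P(B_t ≥ 2.02) = 1 − Φ(2.02/√t) = 1 − Φ(2.02/√17.55) = 1 − Φ(0.4822). So
  P(M_{17.55} ≥ 2.02) = 2(1 − Φ(0.4822)) ≈ 0.6297.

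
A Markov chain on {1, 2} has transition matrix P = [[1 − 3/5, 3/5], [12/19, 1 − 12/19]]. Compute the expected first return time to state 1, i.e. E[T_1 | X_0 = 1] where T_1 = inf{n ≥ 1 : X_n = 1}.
E[T_1 | X_0 = 1] = 1/π_1 = 39/20

For an irreducible recurrent Markov chain with stationary distribution π, E[T_i | X_0 = i] = 1/π_i (Kac's formula). Here π_1 = (12/19)/(3/5 + 12/19) = (12/19)/(117/95) = 20/39, so E[T_1 | X_0 = 1] = 1/π_1 = (3/5 + 12/19)/(12/19) = (117/95)/(12/19) = 39/20.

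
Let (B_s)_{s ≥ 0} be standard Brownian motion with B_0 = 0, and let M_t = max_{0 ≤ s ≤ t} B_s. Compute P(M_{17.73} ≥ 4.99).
P(M_{17.73} ≥ 4.99) = 2·P(B_{17.73} ≥ 4.99) = 2(1 − Φ(4.99/√17.73)) ≈ 0.2360

By the reflection principle for Brownian motion, P(M_t ≥ a) = 2 · P(B_t ≥ a) for a ≥ 0. Since B_t ~ N(0, t), P(B_t ≥ 4.99) = 1 − Φ(4.99/√t) = 1 − Φ(4.99/√17.73) = 1 − Φ(1.1851). So
  P(M_{17.73} ≥ 4.99) = 2(1 − Φ(1.1851)) ≈ 0.2360.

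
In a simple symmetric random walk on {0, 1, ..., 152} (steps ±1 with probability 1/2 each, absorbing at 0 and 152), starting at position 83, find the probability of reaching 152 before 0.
P(hit 152 before 0) = 83/152

Let u_k = P(hit 152 before 0 | start at k). Then u_0 = 0, u_152 = 1, and u_k = u_{k-1}/2 + u_{k+1}/2 for 1 ≤ k ≤ 151. This harmonic recurrence is solved by u_k = k/152, giving u_83 = 83/152.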